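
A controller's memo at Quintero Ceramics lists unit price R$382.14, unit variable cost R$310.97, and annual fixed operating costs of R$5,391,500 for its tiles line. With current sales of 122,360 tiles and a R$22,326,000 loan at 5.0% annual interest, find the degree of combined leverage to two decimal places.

At 122,360 units, contribution = 122,360 × R$71.17 = R$8,708,361.20.
Operating income = contribution − fixed costs = R$8,708,361.20 − R$5,391,500 = R$3,316,861.20. Interest = R$1,116,300.00, so EBIT − I = R$2,200,561.20.
Degree of total leverage = total CM / (EBIT − interest) = R$8,708,361.20 / R$2,200,561.20 = 3.9573.

3.96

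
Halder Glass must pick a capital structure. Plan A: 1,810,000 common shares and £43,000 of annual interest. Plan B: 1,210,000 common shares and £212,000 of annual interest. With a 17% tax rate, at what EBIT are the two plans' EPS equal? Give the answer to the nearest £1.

Set EPS_A = EPS_B: (EBIT − £43,000)(1 − 0.17) ÷ 1,810,000 = (EBIT − £212,000)(1 − 0.17) ÷ 1,210,000.
Cancelling (1 − t) and cross-multiplying: 1,210,000·(EBIT − 43,000) = 1,810,000·(EBIT − 212,000).
EBIT × (1,810,000 − 1,210,000) = 212,000 × 1,810,000 − 43,000 × 1,210,000 = 331,690,000,000, so EBIT = 331,690,000,000 ÷ 600,000 = 552,816.67.

£552,817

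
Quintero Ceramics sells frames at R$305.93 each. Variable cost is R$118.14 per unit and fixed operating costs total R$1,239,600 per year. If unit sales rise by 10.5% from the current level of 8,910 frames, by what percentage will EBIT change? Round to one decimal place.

+40.5%

Contribution at this volume is 8,910 × R$187.79 = R$1,673,208.90.
EBIT = R$1,673,208.90 − R$1,239,600 = R$433,608.90.
So DOL = total CM / EBIT = R$1,673,208.90 / R$433,608.90 = 3.8588.
%ΔEBIT = DOL × %ΔSales = 3.8588 × +10.5% = +40.5%.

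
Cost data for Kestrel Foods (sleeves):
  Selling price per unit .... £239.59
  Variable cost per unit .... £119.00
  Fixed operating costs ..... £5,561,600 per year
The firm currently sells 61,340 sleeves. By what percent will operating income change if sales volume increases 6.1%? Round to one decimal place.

+24.6%

Contribution at this volume is 61,340 × £120.59 = £7,396,990.60.
EBIT = £7,396,990.60 − £5,561,600 = £1,835,390.60.
So DOL = total CM / EBIT = £7,396,990.60 / £1,835,390.60 = 4.0302.
%ΔEBIT = DOL × %ΔSales = 4.0302 × +6.1% = +24.6%.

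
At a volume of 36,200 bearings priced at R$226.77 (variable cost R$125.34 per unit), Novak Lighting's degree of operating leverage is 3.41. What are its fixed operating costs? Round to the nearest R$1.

R$2,595,002

At 36,200 units, contribution = 36,200 × R$101.43 = R$3,671,766.00.
Since DOL = CM ÷ EBIT, EBIT = R$3,671,766.00 ÷ 3.41 = R$1,076,764.22.
And FC = contribution − EBIT = R$3,671,766.00 − R$1,076,764.22 = R$2,595,002.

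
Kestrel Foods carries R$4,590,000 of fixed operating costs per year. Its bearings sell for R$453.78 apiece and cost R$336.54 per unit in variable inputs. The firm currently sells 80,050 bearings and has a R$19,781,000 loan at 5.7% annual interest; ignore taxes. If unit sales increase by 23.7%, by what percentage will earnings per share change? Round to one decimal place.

Total contribution margin = 80,050 × R$117.24 = R$9,385,062.00.
Operating income = contribution − fixed costs = R$9,385,062.00 − R$4,590,000 = R$4,795,062.00.
Interest = R$1,127,517.00, so EBIT − I = R$3,667,545.00.
Degree of combined leverage = contribution ÷ (EBIT − I) = R$9,385,062.00 ÷ R$3,667,545.00 = 2.5589.
%ΔEPS = DCL × %ΔSales = 2.5589 × +23.7% = +60.6%.

+60.6%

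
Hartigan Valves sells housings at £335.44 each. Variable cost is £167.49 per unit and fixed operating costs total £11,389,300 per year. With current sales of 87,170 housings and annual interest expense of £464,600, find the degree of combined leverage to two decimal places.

5.25

At 87,170 units, contribution = 87,170 × £167.95 = £14,640,201.50.
Operating income = contribution − fixed costs = £14,640,201.50 − £11,389,300 = £3,250,901.50. Interest = £464,600.00.
DOL = £14,640,201.50 ÷ £3,250,901.50 = 4.5034; DFL = £3,250,901.50 ÷ £2,786,301.50 = 1.1667.
Combined leverage = 4.5034 × 1.1667 = 5.2541.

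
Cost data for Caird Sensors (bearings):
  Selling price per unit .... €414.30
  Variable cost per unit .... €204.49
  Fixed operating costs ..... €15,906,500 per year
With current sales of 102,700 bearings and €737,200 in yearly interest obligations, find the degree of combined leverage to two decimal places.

Contribution at this volume is 102,700 × €209.81 = €21,547,487.00.
EBIT = €21,547,487.00 − €15,906,500 = €5,640,987.00. Interest = €737,200.00, so EBIT − I = €4,903,787.00.
Degree of total leverage = total CM / (EBIT − interest) = €21,547,487.00 / €4,903,787.00 = 4.3941.

4.39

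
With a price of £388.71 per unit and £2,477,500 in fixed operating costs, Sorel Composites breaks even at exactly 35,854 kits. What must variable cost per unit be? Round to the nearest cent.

Contribution per unit must be FC / Q = £2,477,500 / 35,854 = £69.0997.
Hence VC = price − CM = £388.71 − £69.0997 = £319.61.

£319.61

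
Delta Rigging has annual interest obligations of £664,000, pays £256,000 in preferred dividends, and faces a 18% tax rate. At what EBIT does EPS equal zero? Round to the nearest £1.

£976,195

Grossing the preferred dividend up to pre-tax terms: £256,000 / (1 − 0.18) = £312,195.12.
EPS = 0 when EBIT covers interest plus the pre-tax preferred burden: £664,000 + £312,195.12 = £976,195.12.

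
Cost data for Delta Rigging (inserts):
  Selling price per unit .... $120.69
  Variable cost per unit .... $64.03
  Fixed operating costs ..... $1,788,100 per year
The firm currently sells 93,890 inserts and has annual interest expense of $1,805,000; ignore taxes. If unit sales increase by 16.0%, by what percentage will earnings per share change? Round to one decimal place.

+49.3%

Contribution at this volume is 93,890 × $56.66 = $5,319,807.40.
Operating income = contribution − fixed costs = $5,319,807.40 − $1,788,100 = $3,531,707.40.
After interest of $1,805,000.00, pre-tax earnings = $1,726,707.40.
Degree of combined leverage = contribution ÷ (EBIT − I) = $5,319,807.40 ÷ $1,726,707.40 = 3.0809.
EPS therefore changes by 3.0809 × (+16.0%) = +49.3%.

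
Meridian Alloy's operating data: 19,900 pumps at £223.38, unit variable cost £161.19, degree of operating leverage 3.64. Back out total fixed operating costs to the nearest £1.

£897,586

Contribution at this volume is 19,900 × £62.19 = £1,237,581.00.
Since DOL = CM ÷ EBIT, EBIT = £1,237,581.00 ÷ 3.64 = £339,994.78.
And FC = contribution − EBIT = £1,237,581.00 − £339,994.78 = £897,586.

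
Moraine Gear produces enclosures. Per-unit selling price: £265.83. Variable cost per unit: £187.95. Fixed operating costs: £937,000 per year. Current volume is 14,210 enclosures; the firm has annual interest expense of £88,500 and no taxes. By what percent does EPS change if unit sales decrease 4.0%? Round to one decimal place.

Contribution at this volume is 14,210 × £77.88 = £1,106,674.80.
Subtracting fixed costs: EBIT = £1,106,674.80 − £937,000 = £169,674.80.
Interest = £88,500.00, so EBIT − I = £81,174.80.
DCL = total CM / (EBIT − I) = £1,106,674.80 / £81,174.80 = 13.6332.
EPS therefore changes by 13.6332 × (-4.0%) = -54.5%.

-54.5%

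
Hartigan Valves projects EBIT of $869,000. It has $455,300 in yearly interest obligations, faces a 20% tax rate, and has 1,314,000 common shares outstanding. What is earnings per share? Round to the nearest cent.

Pre-tax income = $869,000 − $455,300.00 = $413,700.00.
Net income = $413,700.00 × (1 − 0.20) = $330,960.00.
Per share: $330,960.00 / 1,314,000 shares = $0.25.

$0.25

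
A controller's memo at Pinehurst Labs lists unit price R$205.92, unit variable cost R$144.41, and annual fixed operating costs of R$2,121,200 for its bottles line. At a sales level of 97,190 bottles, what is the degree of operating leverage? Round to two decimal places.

Contribution at this volume is 97,190 × R$61.51 = R$5,978,156.90.
Operating income = contribution − fixed costs = R$5,978,156.90 − R$2,121,200 = R$3,856,956.90.
Degree of operating leverage = R$5,978,156.90 / R$3,856,956.90 = 1.5500.

1.55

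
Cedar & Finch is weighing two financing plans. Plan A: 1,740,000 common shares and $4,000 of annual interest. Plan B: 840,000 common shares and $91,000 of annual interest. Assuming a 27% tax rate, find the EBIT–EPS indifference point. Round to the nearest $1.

At indifference, (EBIT − 4,000)(1 − t)/1,740,000 = (EBIT − 91,000)(1 − t)/840,000.
The (1 − t) factor cancels: (EBIT − 4,000) × 840,000 = (EBIT − 91,000) × 1,740,000.
Solving, EBIT = (91,000·1,740,000 − 4,000·840,000) / (1,740,000 − 840,000) = 154,980,000,000 / 900,000 = 172,200.00.

$172,200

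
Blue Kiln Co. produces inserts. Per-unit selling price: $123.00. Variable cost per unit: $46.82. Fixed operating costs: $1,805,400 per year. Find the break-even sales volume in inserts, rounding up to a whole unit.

23,700 inserts

Each unit contributes $123.00 − $46.82 = $76.18.
Break-even volume = fixed costs ÷ CM per unit = $1,805,400 ÷ $76.18 = 23,699.13, so 23,700 inserts.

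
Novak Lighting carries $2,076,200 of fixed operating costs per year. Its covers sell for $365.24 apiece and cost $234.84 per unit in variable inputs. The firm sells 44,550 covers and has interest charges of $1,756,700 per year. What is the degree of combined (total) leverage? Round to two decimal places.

2.94

Total contribution margin = 44,550 × $130.40 = $5,809,320.00.
Subtracting fixed costs: EBIT = $5,809,320.00 − $2,076,200 = $3,733,120.00. Interest = $1,756,700.00, so EBIT − I = $1,976,420.00.
DCL = contribution ÷ (EBIT − I) = $5,809,320.00 ÷ $1,976,420.00 = 2.9393.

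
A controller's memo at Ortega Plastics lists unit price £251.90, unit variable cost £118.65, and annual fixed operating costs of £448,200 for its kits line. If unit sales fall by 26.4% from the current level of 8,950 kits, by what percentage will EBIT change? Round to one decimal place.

-42.3%

At 8,950 units, contribution = 8,950 × £133.25 = £1,192,587.50.
Operating income = contribution − fixed costs = £1,192,587.50 − £448,200 = £744,387.50.
DOL = contribution ÷ EBIT = £1,192,587.50 ÷ £744,387.50 = 1.6021.
%ΔEBIT = DOL × %ΔSales = 1.6021 × -26.4% = -42.3%.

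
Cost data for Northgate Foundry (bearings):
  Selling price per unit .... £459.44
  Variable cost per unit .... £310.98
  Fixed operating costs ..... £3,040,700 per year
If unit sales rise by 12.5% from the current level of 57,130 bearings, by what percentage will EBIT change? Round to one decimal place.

+19.5%

Contribution at this volume is 57,130 × £148.46 = £8,481,519.80.
Subtracting fixed costs: EBIT = £8,481,519.80 − £3,040,700 = £5,440,819.80.
Degree of operating leverage = £8,481,519.80 / £5,440,819.80 = 1.5589.
Operating income changes by 1.5589 × +12.5% = +19.5%.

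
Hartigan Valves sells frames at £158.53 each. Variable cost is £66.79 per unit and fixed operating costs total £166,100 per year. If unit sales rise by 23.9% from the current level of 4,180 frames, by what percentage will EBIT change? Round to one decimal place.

+42.2%

At 4,180 units, contribution = 4,180 × £91.74 = £383,473.20.
Subtracting fixed costs: EBIT = £383,473.20 − £166,100 = £217,373.20.
So DOL = total CM / EBIT = £383,473.20 / £217,373.20 = 1.7641.
Operating income changes by 1.7641 × +23.9% = +42.2%.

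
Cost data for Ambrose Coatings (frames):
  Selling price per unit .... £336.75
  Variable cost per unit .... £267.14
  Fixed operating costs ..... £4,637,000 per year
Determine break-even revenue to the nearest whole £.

£22,432,262

Contribution margin per unit = £336.75 − £267.14 = £69.61, a CM ratio of £69.61 ÷ £336.75 = 0.2067.
Break-even sales = FC ÷ CM ratio = £4,637,000 × £336.75 / £69.61 = £22,432,262.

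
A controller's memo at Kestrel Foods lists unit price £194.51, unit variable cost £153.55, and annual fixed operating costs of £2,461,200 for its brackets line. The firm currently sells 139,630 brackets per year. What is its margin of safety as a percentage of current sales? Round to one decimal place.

Unit CM = price − variable cost = £194.51 − £153.55 = £40.96. Break-even units = £2,461,200 ÷ £40.96 = 60,087.89; break-even revenue = 60,087.89 × £194.51 = £11,687,695.61.
Current sales = 139,630 × £194.51 = £27,159,431.30.
Margin of safety = (£27,159,431.30 − £11,687,695.61) ÷ £27,159,431.30 = 57.0%.

57.0%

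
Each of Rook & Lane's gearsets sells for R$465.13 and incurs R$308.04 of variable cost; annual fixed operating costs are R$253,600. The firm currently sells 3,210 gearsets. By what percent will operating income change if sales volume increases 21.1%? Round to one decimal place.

+42.4%

Contribution at this volume is 3,210 × R$157.09 = R$504,258.90.
EBIT = R$504,258.90 − R$253,600 = R$250,658.90.
DOL = contribution ÷ EBIT = R$504,258.90 ÷ R$250,658.90 = 2.0117.
Operating income changes by 2.0117 × +21.1% = +42.4%.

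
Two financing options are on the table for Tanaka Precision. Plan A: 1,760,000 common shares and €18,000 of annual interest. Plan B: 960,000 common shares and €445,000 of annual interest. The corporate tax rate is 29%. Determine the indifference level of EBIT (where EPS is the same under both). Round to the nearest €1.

Set EPS_A = EPS_B: (EBIT − €18,000)(1 − 0.29) ÷ 1,760,000 = (EBIT − €445,000)(1 − 0.29) ÷ 960,000.
Cancelling (1 − t) and cross-multiplying: 960,000·(EBIT − 18,000) = 1,760,000·(EBIT − 445,000).
EBIT × (1,760,000 − 960,000) = 445,000 × 1,760,000 − 18,000 × 960,000 = 765,920,000,000, so EBIT = 765,920,000,000 ÷ 800,000 = 957,400.00.

€957,400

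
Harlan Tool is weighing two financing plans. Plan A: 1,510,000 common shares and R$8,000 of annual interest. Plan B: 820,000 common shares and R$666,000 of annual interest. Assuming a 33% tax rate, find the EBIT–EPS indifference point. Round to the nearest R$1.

R$1,447,971

At indifference, (EBIT − 8,000)(1 − t)/1,510,000 = (EBIT − 666,000)(1 − t)/820,000.
Cancelling (1 − t) and cross-multiplying: 820,000·(EBIT − 8,000) = 1,510,000·(EBIT − 666,000).
EBIT × (1,510,000 − 820,000) = 666,000 × 1,510,000 − 8,000 × 820,000 = 999,100,000,000, so EBIT = 999,100,000,000 ÷ 690,000 = 1,447,971.01.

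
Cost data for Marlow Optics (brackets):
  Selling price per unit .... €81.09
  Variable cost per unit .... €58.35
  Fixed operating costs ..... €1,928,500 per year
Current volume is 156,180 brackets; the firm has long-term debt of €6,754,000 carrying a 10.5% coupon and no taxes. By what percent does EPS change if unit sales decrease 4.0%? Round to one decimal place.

-15.5%

Total contribution margin = 156,180 × €22.74 = €3,551,533.20.
Operating income = contribution − fixed costs = €3,551,533.20 − €1,928,500 = €1,623,033.20.
After interest of €709,170.00, pre-tax earnings = €913,863.20.
DCL = total CM / (EBIT − I) = €3,551,533.20 / €913,863.20 = 3.8863.
%ΔEPS = DCL × %ΔSales = 3.8863 × -4.0% = -15.5%.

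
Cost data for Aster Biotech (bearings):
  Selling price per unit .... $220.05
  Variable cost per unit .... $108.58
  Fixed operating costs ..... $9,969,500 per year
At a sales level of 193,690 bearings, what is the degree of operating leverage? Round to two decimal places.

1.86

Total contribution margin = 193,690 × $111.47 = $21,590,624.30.
EBIT = $21,590,624.30 − $9,969,500 = $11,621,124.30.
So DOL = total CM / EBIT = $21,590,624.30 / $11,621,124.30 = 1.8579.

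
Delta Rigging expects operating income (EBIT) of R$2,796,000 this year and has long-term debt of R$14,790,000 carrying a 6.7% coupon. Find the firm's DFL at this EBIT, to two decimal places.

1.55

Annual interest charges come to R$990,930.00.
DFL = EBIT ÷ (EBIT − I) = R$2,796,000 ÷ (R$2,796,000 − R$990,930.00) = R$2,796,000 ÷ R$1,805,070.00 = 1.5490.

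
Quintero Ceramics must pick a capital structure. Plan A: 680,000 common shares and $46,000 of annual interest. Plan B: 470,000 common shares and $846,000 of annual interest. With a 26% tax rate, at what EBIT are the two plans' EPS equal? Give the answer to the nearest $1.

$2,636,476

Set EPS_A = EPS_B: (EBIT − $46,000)(1 − 0.26) ÷ 680,000 = (EBIT − $846,000)(1 − 0.26) ÷ 470,000.
Cancelling (1 − t) and cross-multiplying: 470,000·(EBIT − 46,000) = 680,000·(EBIT − 846,000).
Solving, EBIT = (846,000·680,000 − 46,000·470,000) / (680,000 − 470,000) = 553,660,000,000 / 210,000 = 2,636,476.19.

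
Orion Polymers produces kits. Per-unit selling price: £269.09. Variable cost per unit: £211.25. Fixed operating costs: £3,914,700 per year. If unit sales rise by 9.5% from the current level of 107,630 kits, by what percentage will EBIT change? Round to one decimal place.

At 107,630 units, contribution = 107,630 × £57.84 = £6,225,319.20.
Subtracting fixed costs: EBIT = £6,225,319.20 − £3,914,700 = £2,310,619.20.
DOL = contribution ÷ EBIT = £6,225,319.20 ÷ £2,310,619.20 = 2.6942.
So EBIT moves 2.6942 × (+9.5%) = +25.6%.

+25.6%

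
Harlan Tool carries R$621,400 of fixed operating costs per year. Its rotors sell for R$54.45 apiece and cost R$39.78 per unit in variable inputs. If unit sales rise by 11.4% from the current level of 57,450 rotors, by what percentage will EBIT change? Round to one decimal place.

+43.4%

At 57,450 units, contribution = 57,450 × R$14.67 = R$842,791.50.
Subtracting fixed costs: EBIT = R$842,791.50 − R$621,400 = R$221,391.50.
Degree of operating leverage = R$842,791.50 / R$221,391.50 = 3.8068.
%ΔEBIT = DOL × %ΔSales = 3.8068 × +11.4% = +43.4%.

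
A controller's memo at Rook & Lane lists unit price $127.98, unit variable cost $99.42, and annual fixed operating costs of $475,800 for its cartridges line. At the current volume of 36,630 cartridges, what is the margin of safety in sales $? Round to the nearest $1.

Contribution margin per unit = $127.98 − $99.42 = $28.56. Break-even units = $475,800 ÷ $28.56 = 16,659.66; break-even revenue = 16,659.66 × $127.98 = $2,132,103.78.
Actual sales revenue = 36,630 × $127.98 = $4,687,907.40.
Margin of safety = $4,687,907.40 − $2,132,103.78 = $2,555,804.

$2,555,804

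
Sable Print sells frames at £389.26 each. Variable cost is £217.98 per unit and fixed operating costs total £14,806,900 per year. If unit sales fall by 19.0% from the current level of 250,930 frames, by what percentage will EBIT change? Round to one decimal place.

-29.0%

At 250,930 units, contribution = 250,930 × £171.28 = £42,979,290.40.
Operating income = contribution − fixed costs = £42,979,290.40 − £14,806,900 = £28,172,390.40.
So DOL = total CM / EBIT = £42,979,290.40 / £28,172,390.40 = 1.5256.
%ΔEBIT = DOL × %ΔSales = 1.5256 × -19.0% = -29.0%.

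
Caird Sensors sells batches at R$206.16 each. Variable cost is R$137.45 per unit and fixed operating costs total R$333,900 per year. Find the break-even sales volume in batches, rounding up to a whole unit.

Contribution margin per unit = R$206.16 − R$137.45 = R$68.71.
Break-even Q = R$333,900 / R$68.71 = 4,859.55 → 4,860 batches.

4,860 batches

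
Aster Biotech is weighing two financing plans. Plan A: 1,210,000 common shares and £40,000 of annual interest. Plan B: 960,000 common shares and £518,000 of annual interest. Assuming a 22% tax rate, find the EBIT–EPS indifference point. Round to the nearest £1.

£2,353,520

At indifference, (EBIT − 40,000)(1 − t)/1,210,000 = (EBIT − 518,000)(1 − t)/960,000.
The (1 − t) factor cancels: (EBIT − 40,000) × 960,000 = (EBIT − 518,000) × 1,210,000.
Solving, EBIT = (518,000·1,210,000 − 40,000·960,000) / (1,210,000 − 960,000) = 588,380,000,000 / 250,000 = 2,353,520.00.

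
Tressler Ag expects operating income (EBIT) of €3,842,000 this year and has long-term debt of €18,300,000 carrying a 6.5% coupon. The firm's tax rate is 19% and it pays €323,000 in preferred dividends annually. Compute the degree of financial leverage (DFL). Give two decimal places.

1.70

Annual interest charges come to €1,189,500.00.
Preferred dividends grossed up pre-tax: €323,000 / (1 − 0.19) = €398,765.43.
DFL = EBIT ÷ [EBIT − I − D_p/(1−t)] = €3,842,000 ÷ [€3,842,000 − €1,189,500.00 − €398,765.43] = €3,842,000 ÷ €2,253,734.57 = 1.7047.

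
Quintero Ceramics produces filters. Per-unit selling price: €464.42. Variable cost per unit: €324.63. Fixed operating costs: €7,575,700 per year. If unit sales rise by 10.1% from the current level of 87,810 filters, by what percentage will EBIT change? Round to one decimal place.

+26.4%

At 87,810 units, contribution = 87,810 × €139.79 = €12,274,959.90.
EBIT = €12,274,959.90 − €7,575,700 = €4,699,259.90.
Degree of operating leverage = €12,274,959.90 / €4,699,259.90 = 2.6121.
So EBIT moves 2.6121 × (+10.1%) = +26.4%.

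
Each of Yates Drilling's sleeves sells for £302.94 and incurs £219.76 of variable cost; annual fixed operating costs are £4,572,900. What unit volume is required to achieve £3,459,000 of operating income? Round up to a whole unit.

96,561 sleeves

Each unit contributes £302.94 − £219.76 = £83.18.
Units = (FC + target) / CM = (£4,572,900 + £3,459,000) / £83.18 = 96,560.47, so 96,561 sleeves.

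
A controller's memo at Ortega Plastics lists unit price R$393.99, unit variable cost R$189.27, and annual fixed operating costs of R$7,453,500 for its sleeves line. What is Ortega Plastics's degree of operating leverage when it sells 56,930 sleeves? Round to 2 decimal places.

2.77

Total contribution margin = 56,930 × R$204.72 = R$11,654,709.60.
EBIT = R$11,654,709.60 − R$7,453,500 = R$4,201,209.60.
DOL = contribution ÷ EBIT = R$11,654,709.60 ÷ R$4,201,209.60 = 2.7741.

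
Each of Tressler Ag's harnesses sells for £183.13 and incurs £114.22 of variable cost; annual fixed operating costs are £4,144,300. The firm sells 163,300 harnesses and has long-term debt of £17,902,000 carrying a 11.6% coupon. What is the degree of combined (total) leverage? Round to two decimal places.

Total contribution margin = 163,300 × £68.91 = £11,253,003.00.
Operating income = contribution − fixed costs = £11,253,003.00 − £4,144,300 = £7,108,703.00. Interest = £2,076,632.00, so EBIT − I = £5,032,071.00.
DCL = contribution ÷ (EBIT − I) = £11,253,003.00 ÷ £5,032,071.00 = 2.2363.

2.24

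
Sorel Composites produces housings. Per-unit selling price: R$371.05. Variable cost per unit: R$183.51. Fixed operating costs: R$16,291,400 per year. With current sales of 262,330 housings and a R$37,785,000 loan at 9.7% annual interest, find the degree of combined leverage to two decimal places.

At 262,330 units, contribution = 262,330 × R$187.54 = R$49,197,368.20.
Subtracting fixed costs: EBIT = R$49,197,368.20 − R$16,291,400 = R$32,905,968.20. Interest = R$3,665,145.00, so EBIT − I = R$29,240,823.20.
DCL = contribution ÷ (EBIT − I) = R$49,197,368.20 ÷ R$29,240,823.20 = 1.6825.

1.68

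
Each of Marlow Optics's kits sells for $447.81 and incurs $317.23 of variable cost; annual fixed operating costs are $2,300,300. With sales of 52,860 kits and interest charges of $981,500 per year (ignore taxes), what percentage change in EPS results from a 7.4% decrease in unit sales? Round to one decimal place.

Contribution at this volume is 52,860 × $130.58 = $6,902,458.80.
EBIT = $6,902,458.80 − $2,300,300 = $4,602,158.80.
After interest of $981,500.00, pre-tax earnings = $3,620,658.80.
DCL = total CM / (EBIT − I) = $6,902,458.80 / $3,620,658.80 = 1.9064.
EPS therefore changes by 1.9064 × (-7.4%) = -14.1%.

-14.1%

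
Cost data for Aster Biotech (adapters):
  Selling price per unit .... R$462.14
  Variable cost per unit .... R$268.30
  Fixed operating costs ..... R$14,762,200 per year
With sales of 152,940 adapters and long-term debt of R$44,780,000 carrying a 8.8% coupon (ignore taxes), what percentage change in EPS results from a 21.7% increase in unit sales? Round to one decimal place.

Total contribution margin = 152,940 × R$193.84 = R$29,645,889.60.
Subtracting fixed costs: EBIT = R$29,645,889.60 − R$14,762,200 = R$14,883,689.60.
After interest of R$3,940,640.00, pre-tax earnings = R$10,943,049.60.
DCL = total CM / (EBIT − I) = R$29,645,889.60 / R$10,943,049.60 = 2.7091.
EPS therefore changes by 2.7091 × (+21.7%) = +58.8%.

+58.8%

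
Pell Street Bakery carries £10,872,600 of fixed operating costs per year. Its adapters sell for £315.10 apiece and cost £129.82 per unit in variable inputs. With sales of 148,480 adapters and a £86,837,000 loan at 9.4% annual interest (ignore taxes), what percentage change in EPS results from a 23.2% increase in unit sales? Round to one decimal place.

+75.3%

Total contribution margin = 148,480 × £185.28 = £27,510,374.40.
Operating income = contribution − fixed costs = £27,510,374.40 − £10,872,600 = £16,637,774.40.
After interest of £8,162,678.00, pre-tax earnings = £8,475,096.40.
DCL = total CM / (EBIT − I) = £27,510,374.40 / £8,475,096.40 = 3.2460.
%ΔEPS = DCL × %ΔSales = 3.2460 × +23.2% = +75.3%.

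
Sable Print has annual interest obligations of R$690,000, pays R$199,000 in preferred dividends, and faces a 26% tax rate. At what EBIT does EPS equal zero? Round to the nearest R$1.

R$958,919

Preferred dividends are paid after tax, so their pre-tax equivalent is R$199,000 ÷ (1 − 0.26) = R$268,918.92.
EPS = 0 when EBIT covers interest plus the pre-tax preferred burden: R$690,000 + R$268,918.92 = R$958,918.92.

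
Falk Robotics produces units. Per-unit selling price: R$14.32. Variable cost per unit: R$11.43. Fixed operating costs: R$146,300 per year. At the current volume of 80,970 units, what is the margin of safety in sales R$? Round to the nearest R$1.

Contribution margin per unit = R$14.32 − R$11.43 = R$2.89. Break-even units = R$146,300 ÷ R$2.89 = 50,622.84; break-even revenue = 50,622.84 × R$14.32 = R$724,919.03.
Current sales = 80,970 × R$14.32 = R$1,159,490.40.
Margin of safety = R$1,159,490.40 − R$724,919.03 = R$434,571.

R$434,571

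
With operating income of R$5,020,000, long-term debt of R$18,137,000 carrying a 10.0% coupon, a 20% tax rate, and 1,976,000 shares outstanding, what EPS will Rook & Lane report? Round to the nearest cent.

R$1.30

Interest = R$1,813,700.00, so EBT = R$5,020,000 − R$1,813,700.00 = R$3,206,300.00.
Net income = R$3,206,300.00 × (1 − 0.20) = R$2,565,040.00.
EPS = R$2,565,040.00 ÷ 1,976,000 = R$1.30.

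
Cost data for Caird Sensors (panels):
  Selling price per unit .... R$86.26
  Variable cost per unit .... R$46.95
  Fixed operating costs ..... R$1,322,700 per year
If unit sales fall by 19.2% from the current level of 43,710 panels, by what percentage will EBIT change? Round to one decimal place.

Total contribution margin = 43,710 × R$39.31 = R$1,718,240.10.
Subtracting fixed costs: EBIT = R$1,718,240.10 − R$1,322,700 = R$395,540.10.
DOL = contribution ÷ EBIT = R$1,718,240.10 ÷ R$395,540.10 = 4.3440.
So EBIT moves 4.3440 × (-19.2%) = -83.4%.

-83.4%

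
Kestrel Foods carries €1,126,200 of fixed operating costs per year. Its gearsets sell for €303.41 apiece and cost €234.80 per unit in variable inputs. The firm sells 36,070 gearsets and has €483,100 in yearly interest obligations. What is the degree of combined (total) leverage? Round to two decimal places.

2.86

Total contribution margin = 36,070 × €68.61 = €2,474,762.70.
Subtracting fixed costs: EBIT = €2,474,762.70 − €1,126,200 = €1,348,562.70. Interest = €483,100.00.
DOL = €2,474,762.70 ÷ €1,348,562.70 = 1.8351; DFL = €1,348,562.70 ÷ €865,462.70 = 1.5582.
Combined leverage = 1.8351 × 1.5582 = 2.8595.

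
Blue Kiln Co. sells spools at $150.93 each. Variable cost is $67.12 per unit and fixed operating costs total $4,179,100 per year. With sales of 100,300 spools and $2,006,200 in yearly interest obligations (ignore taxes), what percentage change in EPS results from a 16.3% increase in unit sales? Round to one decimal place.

+61.7%

At 100,300 units, contribution = 100,300 × $83.81 = $8,406,143.00.
Subtracting fixed costs: EBIT = $8,406,143.00 − $4,179,100 = $4,227,043.00.
Interest = $2,006,200.00, so EBIT − I = $2,220,843.00.
DCL = total CM / (EBIT − I) = $8,406,143.00 / $2,220,843.00 = 3.7851.
%ΔEPS = DCL × %ΔSales = 3.7851 × +16.3% = +61.7%.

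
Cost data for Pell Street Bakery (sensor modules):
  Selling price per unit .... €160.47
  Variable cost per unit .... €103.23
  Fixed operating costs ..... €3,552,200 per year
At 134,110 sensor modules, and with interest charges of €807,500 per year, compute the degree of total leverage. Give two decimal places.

At 134,110 units, contribution = 134,110 × €57.24 = €7,676,456.40.
EBIT = €7,676,456.40 − €3,552,200 = €4,124,256.40. Interest = €807,500.00, so EBIT − I = €3,316,756.40.
Degree of total leverage = total CM / (EBIT − interest) = €7,676,456.40 / €3,316,756.40 = 2.3144.

2.31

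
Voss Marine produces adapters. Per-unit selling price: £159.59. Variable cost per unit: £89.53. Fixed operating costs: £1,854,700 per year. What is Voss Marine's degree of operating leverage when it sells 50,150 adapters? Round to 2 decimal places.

Total contribution margin = 50,150 × £70.06 = £3,513,509.00.
EBIT = £3,513,509.00 − £1,854,700 = £1,658,809.00.
Degree of operating leverage = £3,513,509.00 / £1,658,809.00 = 2.1181.

2.12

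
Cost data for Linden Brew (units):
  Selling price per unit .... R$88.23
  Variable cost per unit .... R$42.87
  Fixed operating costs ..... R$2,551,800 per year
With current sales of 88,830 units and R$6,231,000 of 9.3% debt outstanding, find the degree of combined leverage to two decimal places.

Contribution at this volume is 88,830 × R$45.36 = R$4,029,328.80.
EBIT = R$4,029,328.80 − R$2,551,800 = R$1,477,528.80. Interest = R$579,483.00, so EBIT − I = R$898,045.80.
Degree of total leverage = total CM / (EBIT − interest) = R$4,029,328.80 / R$898,045.80 = 4.4868.

4.49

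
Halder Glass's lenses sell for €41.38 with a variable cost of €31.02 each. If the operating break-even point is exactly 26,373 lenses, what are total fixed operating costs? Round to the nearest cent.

€273,224.28

Each unit contributes €41.38 − €31.02 = €10.36.
Since BE = FC / CM, FC = 26,373 × €10.36 = €273,224.28.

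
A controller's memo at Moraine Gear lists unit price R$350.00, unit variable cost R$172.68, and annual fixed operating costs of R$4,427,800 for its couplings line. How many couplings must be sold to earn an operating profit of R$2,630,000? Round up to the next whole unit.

39,803 couplings

Each unit contributes R$350.00 − R$172.68 = R$177.32.
Need Q such that Q × R$177.32 − R$4,427,800 = R$2,630,000, i.e. Q = R$7,057,800 / R$177.32 = 39,802.62 → 39,803.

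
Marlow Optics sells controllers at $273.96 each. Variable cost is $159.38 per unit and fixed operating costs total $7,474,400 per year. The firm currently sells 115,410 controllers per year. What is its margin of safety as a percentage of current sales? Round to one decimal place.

43.5%

Unit CM = price − variable cost = $273.96 − $159.38 = $114.58. Break-even units = $7,474,400 ÷ $114.58 = 65,233.02; break-even revenue = 65,233.02 × $273.96 = $17,871,239.52.
Current sales = 115,410 × $273.96 = $31,617,723.60.
Margin of safety = ($31,617,723.60 − $17,871,239.52) ÷ $31,617,723.60 = 43.5%.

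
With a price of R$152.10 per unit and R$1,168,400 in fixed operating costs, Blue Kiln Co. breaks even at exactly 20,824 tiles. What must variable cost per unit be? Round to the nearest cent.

Contribution per unit must be FC / Q = R$1,168,400 / 20,824 = R$56.1083.
Hence VC = price − CM = R$152.10 − R$56.1083 = R$95.99.

R$95.99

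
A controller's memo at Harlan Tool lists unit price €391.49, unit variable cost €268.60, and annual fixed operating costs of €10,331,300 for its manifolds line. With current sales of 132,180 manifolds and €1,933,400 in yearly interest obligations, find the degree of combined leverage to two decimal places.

Total contribution margin = 132,180 × €122.89 = €16,243,600.20.
Subtracting fixed costs: EBIT = €16,243,600.20 − €10,331,300 = €5,912,300.20. Interest = €1,933,400.00, so EBIT − I = €3,978,900.20.
DCL = contribution ÷ (EBIT − I) = €16,243,600.20 ÷ €3,978,900.20 = 4.0824.

4.08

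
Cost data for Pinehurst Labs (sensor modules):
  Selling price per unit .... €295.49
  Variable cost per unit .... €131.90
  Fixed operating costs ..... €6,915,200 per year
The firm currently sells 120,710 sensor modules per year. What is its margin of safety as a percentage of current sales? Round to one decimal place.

Contribution margin per unit = €295.49 − €131.90 = €163.59. Break-even units = €6,915,200 ÷ €163.59 = 42,271.53; break-even revenue = 42,271.53 × €295.49 = €12,490,815.14.
Actual sales revenue = 120,710 × €295.49 = €35,668,597.90.
Margin of safety = (€35,668,597.90 − €12,490,815.14) ÷ €35,668,597.90 = 65.0%.

65.0%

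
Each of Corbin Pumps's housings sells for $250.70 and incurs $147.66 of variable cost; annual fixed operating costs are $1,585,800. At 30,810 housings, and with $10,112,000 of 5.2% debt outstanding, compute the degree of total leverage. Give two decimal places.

Total contribution margin = 30,810 × $103.04 = $3,174,662.40.
Subtracting fixed costs: EBIT = $3,174,662.40 − $1,585,800 = $1,588,862.40. Interest = $525,824.00.
DOL = $3,174,662.40 ÷ $1,588,862.40 = 1.9981; DFL = $1,588,862.40 ÷ $1,063,038.40 = 1.4946.
Combined leverage = 1.9981 × 1.4946 = 2.9864.

2.99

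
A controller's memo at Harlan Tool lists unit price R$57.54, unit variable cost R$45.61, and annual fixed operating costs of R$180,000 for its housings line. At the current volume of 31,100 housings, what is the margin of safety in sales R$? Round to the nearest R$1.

Each unit contributes R$57.54 − R$45.61 = R$11.93. Break-even units = R$180,000 ÷ R$11.93 = 15,088.01; break-even revenue = 15,088.01 × R$57.54 = R$868,164.29.
Current sales = 31,100 × R$57.54 = R$1,789,494.00.
Margin of safety = R$1,789,494.00 − R$868,164.29 = R$921,330.

R$921,330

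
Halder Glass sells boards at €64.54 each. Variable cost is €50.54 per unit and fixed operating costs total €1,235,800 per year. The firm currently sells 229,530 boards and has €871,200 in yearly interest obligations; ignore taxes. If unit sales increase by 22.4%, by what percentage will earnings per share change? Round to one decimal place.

+65.1%

Total contribution margin = 229,530 × €14.00 = €3,213,420.00.
Operating income = contribution − fixed costs = €3,213,420.00 − €1,235,800 = €1,977,620.00.
Interest = €871,200.00, so EBIT − I = €1,106,420.00.
DCL = total CM / (EBIT − I) = €3,213,420.00 / €1,106,420.00 = 2.9043.
%ΔEPS = DCL × %ΔSales = 2.9043 × +22.4% = +65.1%.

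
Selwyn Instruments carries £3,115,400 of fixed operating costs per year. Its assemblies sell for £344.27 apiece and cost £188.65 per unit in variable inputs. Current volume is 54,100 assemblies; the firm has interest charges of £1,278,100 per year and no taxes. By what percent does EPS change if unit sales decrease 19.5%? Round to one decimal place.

At 54,100 units, contribution = 54,100 × £155.62 = £8,419,042.00.
Subtracting fixed costs: EBIT = £8,419,042.00 − £3,115,400 = £5,303,642.00.
After interest of £1,278,100.00, pre-tax earnings = £4,025,542.00.
Degree of combined leverage = contribution ÷ (EBIT − I) = £8,419,042.00 ÷ £4,025,542.00 = 2.0914.
EPS therefore changes by 2.0914 × (-19.5%) = -40.8%.

-40.8%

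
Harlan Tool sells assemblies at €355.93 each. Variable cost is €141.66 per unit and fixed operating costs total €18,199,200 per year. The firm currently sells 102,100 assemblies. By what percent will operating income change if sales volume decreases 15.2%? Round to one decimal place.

-90.4%

Contribution at this volume is 102,100 × €214.27 = €21,876,967.00.
EBIT = €21,876,967.00 − €18,199,200 = €3,677,767.00.
So DOL = total CM / EBIT = €21,876,967.00 / €3,677,767.00 = 5.9484.
Operating income changes by 5.9484 × -15.2% = -90.4%.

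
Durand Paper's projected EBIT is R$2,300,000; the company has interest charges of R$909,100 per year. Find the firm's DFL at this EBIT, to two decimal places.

1.65

Interest = R$909,100.00.
DFL = EBIT ÷ (EBIT − I) = R$2,300,000 ÷ (R$2,300,000 − R$909,100.00) = R$2,300,000 ÷ R$1,390,900.00 = 1.6536.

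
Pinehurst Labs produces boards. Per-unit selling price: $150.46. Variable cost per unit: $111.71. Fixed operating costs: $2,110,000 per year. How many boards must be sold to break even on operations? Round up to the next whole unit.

Unit CM = price − variable cost = $150.46 − $111.71 = $38.75.
Break-even volume = fixed costs ÷ CM per unit = $2,110,000 ÷ $38.75 = 54,451.61, so 54,452 boards.

54,452 boards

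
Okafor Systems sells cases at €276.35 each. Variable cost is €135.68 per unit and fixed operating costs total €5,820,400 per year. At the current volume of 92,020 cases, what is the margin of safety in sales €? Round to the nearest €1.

Contribution margin per unit = €276.35 − €135.68 = €140.67. Break-even units = €5,820,400 ÷ €140.67 = 41,376.27; break-even revenue = 41,376.27 × €276.35 = €11,434,332.41.
Actual sales revenue = 92,020 × €276.35 = €25,429,727.00.
Margin of safety = €25,429,727.00 − €11,434,332.41 = €13,995,395.

€13,995,395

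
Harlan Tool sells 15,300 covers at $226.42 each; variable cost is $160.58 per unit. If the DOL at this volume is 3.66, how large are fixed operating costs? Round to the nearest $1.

Total contribution margin = 15,300 × $65.84 = $1,007,352.00.
DOL = contribution / EBIT, so EBIT = $1,007,352.00 / 3.66 = $275,232.79.
Fixed costs = CM − EBIT = $1,007,352.00 − $275,232.79 = $732,119.

$732,119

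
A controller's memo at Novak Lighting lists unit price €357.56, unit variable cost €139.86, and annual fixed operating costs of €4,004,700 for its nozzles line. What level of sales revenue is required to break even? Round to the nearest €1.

€6,577,494

CM per unit = €357.56 − €139.86 = €217.70; CM ratio = €217.70 / €357.56 = 0.6088.
Break-even sales = FC ÷ CM ratio = €4,004,700 × €357.56 / €217.70 = €6,577,494.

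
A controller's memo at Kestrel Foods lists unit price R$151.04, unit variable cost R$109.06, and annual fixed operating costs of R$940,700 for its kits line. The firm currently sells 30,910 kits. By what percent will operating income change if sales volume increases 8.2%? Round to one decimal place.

At 30,910 units, contribution = 30,910 × R$41.98 = R$1,297,601.80.
EBIT = R$1,297,601.80 − R$940,700 = R$356,901.80.
Degree of operating leverage = R$1,297,601.80 / R$356,901.80 = 3.6357.
So EBIT moves 3.6357 × (+8.2%) = +29.8%.

+29.8%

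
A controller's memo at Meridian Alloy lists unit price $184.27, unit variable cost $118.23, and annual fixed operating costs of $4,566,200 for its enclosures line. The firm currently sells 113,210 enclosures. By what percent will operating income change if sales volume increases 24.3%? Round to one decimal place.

+62.4%

Contribution at this volume is 113,210 × $66.04 = $7,476,388.40.
Subtracting fixed costs: EBIT = $7,476,388.40 − $4,566,200 = $2,910,188.40.
So DOL = total CM / EBIT = $7,476,388.40 / $2,910,188.40 = 2.5690.
So EBIT moves 2.5690 × (+24.3%) = +62.4%.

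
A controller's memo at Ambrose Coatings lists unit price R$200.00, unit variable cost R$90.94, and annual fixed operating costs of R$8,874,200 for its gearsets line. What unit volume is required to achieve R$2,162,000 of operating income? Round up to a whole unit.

101,194 gearsets

Unit CM = price − variable cost = R$200.00 − R$90.94 = R$109.06.
Required volume = (fixed costs + target profit) ÷ CM = (R$8,874,200 + R$2,162,000) ÷ R$109.06 = 101,193.84, so 101,194 gearsets.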